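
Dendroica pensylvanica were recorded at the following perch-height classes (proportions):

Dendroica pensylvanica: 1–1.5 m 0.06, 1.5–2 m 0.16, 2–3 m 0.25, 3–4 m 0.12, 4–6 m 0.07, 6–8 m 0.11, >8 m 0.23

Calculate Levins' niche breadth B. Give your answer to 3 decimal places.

Σpᵢ² = 0.06² + 0.16² + 0.25² + 0.12² + 0.07² + 0.11² + 0.23² = 0.0036 + 0.0256 + 0.0625 + 0.0144 + 0.0049 + 0.0121 + 0.0529 = 0.1760
B = 1 / 0.1760 = 5.68182

5.682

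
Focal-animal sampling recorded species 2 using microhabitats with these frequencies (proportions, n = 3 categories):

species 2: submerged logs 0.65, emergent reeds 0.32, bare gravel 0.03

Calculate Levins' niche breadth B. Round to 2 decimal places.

Σpᵢ² = 0.65² + 0.32² + 0.03² = 0.4225 + 0.1024 + 0.0009 = 0.5258
B = 1 / 0.5258 = 1.9019

1.90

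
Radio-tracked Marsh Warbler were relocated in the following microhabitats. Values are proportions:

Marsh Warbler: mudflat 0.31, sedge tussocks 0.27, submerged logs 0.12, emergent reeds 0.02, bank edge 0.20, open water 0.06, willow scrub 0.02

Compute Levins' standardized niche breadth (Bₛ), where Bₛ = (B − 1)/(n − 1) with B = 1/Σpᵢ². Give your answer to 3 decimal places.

Σpᵢ² = 0.31² + 0.27² + 0.12² + 0.02² + 0.20² + 0.06² + 0.02² = 0.0961 + 0.0729 + 0.0144 + 0.0004 + 0.0400 + 0.0036 + 0.0004 = 0.2278
B = 1 / 0.2278 = 4.38982
Bₛ = (B − 1)/(n − 1) = (4.38982 − 1)/(7 − 1) = 3.38982/6 = 0.56497

0.565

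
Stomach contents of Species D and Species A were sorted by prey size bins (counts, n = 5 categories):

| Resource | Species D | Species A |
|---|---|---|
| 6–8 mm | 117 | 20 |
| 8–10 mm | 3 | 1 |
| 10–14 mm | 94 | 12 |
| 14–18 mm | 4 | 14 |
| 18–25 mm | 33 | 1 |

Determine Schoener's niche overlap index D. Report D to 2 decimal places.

Proportions for Species D (n=251): 117/251=0.4661, 3/251=0.0120, 94/251=0.3745, 4/251=0.0159, 33/251=0.1315
Proportions for Species A (n=48): 20/48=0.4167, 1/48=0.0208, 12/48=0.2500, 14/48=0.2917, 1/48=0.0208
Σ|p₁ᵢ − p₂ᵢ| = 0.0494 + 0.0088 + 0.1245 + 0.2758 + 0.1107 = 0.5692
D = 1 − ½ × 0.5692 = 1 − 0.28460 = 0.71540

0.72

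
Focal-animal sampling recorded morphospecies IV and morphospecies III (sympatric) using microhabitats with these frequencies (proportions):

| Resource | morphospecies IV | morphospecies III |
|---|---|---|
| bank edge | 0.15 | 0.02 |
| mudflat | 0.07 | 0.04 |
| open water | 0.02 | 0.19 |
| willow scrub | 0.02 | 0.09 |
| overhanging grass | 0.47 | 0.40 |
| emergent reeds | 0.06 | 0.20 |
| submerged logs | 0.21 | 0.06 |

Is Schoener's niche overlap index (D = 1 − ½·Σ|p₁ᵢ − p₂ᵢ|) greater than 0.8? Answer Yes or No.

Σ|p₁ᵢ − p₂ᵢ| = 0.13 + 0.03 + 0.17 + 0.07 + 0.07 + 0.14 + 0.15 = 0.76
D = 1 − ½ × 0.76 = 1 − 0.380 = 0.6200
D = 0.6200 < 0.8 → No.

No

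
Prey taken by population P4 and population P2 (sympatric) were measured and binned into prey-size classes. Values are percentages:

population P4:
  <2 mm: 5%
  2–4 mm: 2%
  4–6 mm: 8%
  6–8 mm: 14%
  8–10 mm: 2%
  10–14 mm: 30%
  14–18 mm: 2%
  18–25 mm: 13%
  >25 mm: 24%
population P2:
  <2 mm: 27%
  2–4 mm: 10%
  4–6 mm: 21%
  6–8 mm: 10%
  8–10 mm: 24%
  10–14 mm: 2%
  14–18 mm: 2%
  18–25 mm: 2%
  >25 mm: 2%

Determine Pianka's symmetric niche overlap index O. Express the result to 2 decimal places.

0.33

Convert percentages to proportions (divide by 100).
Σ p₁ᵢp₂ᵢ = 0.0135 + 0.0020 + 0.0168 + 0.0140 + 0.0048 + 0.0060 + 0.0004 + 0.0026 + 0.0048 = 0.0649
Σp_1ᵢ² = 0.05² + 0.02² + 0.08² + 0.14² + 0.02² + 0.30² + 0.02² + 0.13² + 0.24² = 0.0025 + 0.0004 + 0.0064 + 0.0196 + 0.0004 + 0.0900 + 0.0004 + 0.0169 + 0.0576 = 0.1942
Σp_2ᵢ² = 0.27² + 0.10² + 0.21² + 0.10² + 0.24² + 0.02² + 0.02² + 0.02² + 0.02² = 0.0729 + 0.0100 + 0.0441 + 0.0100 + 0.0576 + 0.0004 + 0.0004 + 0.0004 + 0.0004 = 0.1962
O = 0.0649 / √(0.1942 × 0.1962) = 0.0649 / 0.19520 = 0.3325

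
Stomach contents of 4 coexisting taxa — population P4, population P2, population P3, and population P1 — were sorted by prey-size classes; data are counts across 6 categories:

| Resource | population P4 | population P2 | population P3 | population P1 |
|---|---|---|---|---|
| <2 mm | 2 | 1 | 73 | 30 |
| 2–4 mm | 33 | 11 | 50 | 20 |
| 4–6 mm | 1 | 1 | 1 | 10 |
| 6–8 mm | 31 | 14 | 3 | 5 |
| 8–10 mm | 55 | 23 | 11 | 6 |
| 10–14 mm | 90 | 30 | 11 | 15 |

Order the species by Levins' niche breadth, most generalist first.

population P1 > population P2 > population P4 > population P3

Proportions for population P4 (n=212): 2/212=0.0094, 33/212=0.1557, 1/212=0.0047, 31/212=0.1462, 55/212=0.2594, 90/212=0.4245
Proportions for population P2 (n=80): 1/80=0.0125, 11/80=0.1375, 1/80=0.0125, 14/80=0.1750, 23/80=0.2875, 30/80=0.3750
Proportions for population P3 (n=149): 73/149=0.4899, 50/149=0.3356, 1/149=0.0067, 3/149=0.0201, 11/149=0.0738, 11/149=0.0738
Proportions for population P1 (n=86): 30/86=0.3488, 20/86=0.2326, 10/86=0.1163, 5/86=0.0581, 6/86=0.0698, 15/86=0.1744
Σp_P4ᵢ² = 0.0094² + 0.1557² + 0.0047² + 0.1462² + 0.2594² + 0.4245² = 0.000088 + 0.024242 + 0.000022 + 0.021374 + 0.067288 + 0.180200 = 0.293214
B_P4 = 1 / 0.293214 = 3.4105
Σp_P2ᵢ² = 0.0125² + 0.1375² + 0.0125² + 0.1750² + 0.2875² + 0.3750² = 0.000156 + 0.018906 + 0.000156 + 0.030625 + 0.082656 + 0.140625 = 0.273124
B_P2 = 1 / 0.273124 = 3.6613
Σp_P3ᵢ² = 0.4899² + 0.3356² + 0.0067² + 0.0201² + 0.0738² + 0.0738² = 0.240002 + 0.112627 + 0.000045 + 0.000404 + 0.005446 + 0.005446 = 0.363970
B_P3 = 1 / 0.363970 = 2.7475
Σp_P1ᵢ² = 0.3488² + 0.2326² + 0.1163² + 0.0581² + 0.0698² + 0.1744² = 0.121661 + 0.054103 + 0.013526 + 0.003376 + 0.004872 + 0.030415 = 0.227953
B_P1 = 1 / 0.227953 = 4.3869
Ranking by B (broadest → narrowest): population P1 (4.39) > population P2 (3.66) > population P4 (3.41) > population P3 (2.75)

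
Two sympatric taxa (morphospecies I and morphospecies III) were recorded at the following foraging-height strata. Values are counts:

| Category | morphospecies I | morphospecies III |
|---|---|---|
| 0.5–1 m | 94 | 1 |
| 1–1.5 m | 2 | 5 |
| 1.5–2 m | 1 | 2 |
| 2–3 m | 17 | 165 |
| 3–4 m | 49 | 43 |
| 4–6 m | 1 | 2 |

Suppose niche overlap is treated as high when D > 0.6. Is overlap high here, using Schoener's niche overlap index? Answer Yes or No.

Proportions for morphospecies I (n=164): 94/164=0.5732, 2/164=0.0122, 1/164=0.0061, 17/164=0.1037, 49/164=0.2988, 1/164=0.0061
Proportions for morphospecies III (n=218): 1/218=0.0046, 5/218=0.0229, 2/218=0.0092, 165/218=0.7569, 43/218=0.1972, 2/218=0.0092
Σ|p₁ᵢ − p₂ᵢ| = 0.5686 + 0.0107 + 0.0031 + 0.6532 + 0.1016 + 0.0031 = 1.3403
D = 1 − ½ × 1.3403 = 1 − 0.67015 = 0.32985
D = 0.32985 < 0.6 → No.

No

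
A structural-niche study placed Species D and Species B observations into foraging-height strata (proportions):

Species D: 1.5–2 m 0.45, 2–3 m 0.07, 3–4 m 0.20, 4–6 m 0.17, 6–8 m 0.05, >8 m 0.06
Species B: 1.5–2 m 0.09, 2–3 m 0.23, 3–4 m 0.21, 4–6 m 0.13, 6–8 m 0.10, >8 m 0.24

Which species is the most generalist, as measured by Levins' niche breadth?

Σp_Dᵢ² = 0.45² + 0.07² + 0.20² + 0.17² + 0.05² + 0.06² = 0.2025 + 0.0049 + 0.0400 + 0.0289 + 0.0025 + 0.0036 = 0.2824
B_D = 1 / 0.2824 = 3.5411
Σp_Bᵢ² = 0.09² + 0.23² + 0.21² + 0.13² + 0.10² + 0.24² = 0.0081 + 0.0529 + 0.0441 + 0.0169 + 0.0100 + 0.0576 = 0.1896
B_B = 1 / 0.1896 = 5.2743
Highest B → broadest niche (most generalist): Species B (B = 5.27).

Species B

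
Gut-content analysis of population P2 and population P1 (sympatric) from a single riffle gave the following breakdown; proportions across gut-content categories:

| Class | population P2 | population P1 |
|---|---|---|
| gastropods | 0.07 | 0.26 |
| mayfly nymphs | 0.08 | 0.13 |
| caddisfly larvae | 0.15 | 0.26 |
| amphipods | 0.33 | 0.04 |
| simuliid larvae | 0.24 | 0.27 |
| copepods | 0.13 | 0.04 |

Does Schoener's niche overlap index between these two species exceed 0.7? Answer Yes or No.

No

Σ|p₁ᵢ − p₂ᵢ| = 0.19 + 0.05 + 0.11 + 0.29 + 0.03 + 0.09 = 0.76
D = 1 − ½ × 0.76 = 1 − 0.380 = 0.6200
D = 0.6200 < 0.7 → No.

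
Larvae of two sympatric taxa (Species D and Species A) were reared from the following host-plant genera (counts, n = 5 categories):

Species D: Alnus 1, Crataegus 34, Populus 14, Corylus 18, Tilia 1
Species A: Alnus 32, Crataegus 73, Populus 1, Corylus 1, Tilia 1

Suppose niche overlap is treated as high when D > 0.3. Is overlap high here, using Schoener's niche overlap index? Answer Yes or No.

Yes

Proportions for Species D (n=68): 1/68=0.0147, 34/68=0.5000, 14/68=0.2059, 18/68=0.2647, 1/68=0.0147
Proportions for Species A (n=108): 32/108=0.2963, 73/108=0.6759, 1/108=0.0093, 1/108=0.0093, 1/108=0.0093
Σ|p₁ᵢ − p₂ᵢ| = 0.2816 + 0.1759 + 0.1966 + 0.2554 + 0.0054 = 0.9149
D = 1 − ½ × 0.9149 = 1 − 0.45745 = 0.54255
D = 0.54255 > 0.3 → Yes.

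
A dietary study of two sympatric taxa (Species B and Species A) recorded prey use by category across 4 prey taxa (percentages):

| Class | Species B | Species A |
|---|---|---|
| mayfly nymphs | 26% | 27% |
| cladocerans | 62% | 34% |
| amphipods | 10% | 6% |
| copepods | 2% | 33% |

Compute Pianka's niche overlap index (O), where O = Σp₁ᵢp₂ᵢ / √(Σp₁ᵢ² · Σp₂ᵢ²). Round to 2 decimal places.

Convert percentages to proportions (divide by 100).
Σ p₁ᵢp₂ᵢ = 0.0702 + 0.2108 + 0.0060 + 0.0066 = 0.2936
Σp_1ᵢ² = 0.26² + 0.62² + 0.10² + 0.02² = 0.0676 + 0.3844 + 0.0100 + 0.0004 = 0.4624
Σp_2ᵢ² = 0.27² + 0.34² + 0.06² + 0.33² = 0.0729 + 0.1156 + 0.0036 + 0.1089 = 0.3010
O = 0.2936 / √(0.4624 × 0.3010) = 0.2936 / 0.37307 = 0.7870

0.79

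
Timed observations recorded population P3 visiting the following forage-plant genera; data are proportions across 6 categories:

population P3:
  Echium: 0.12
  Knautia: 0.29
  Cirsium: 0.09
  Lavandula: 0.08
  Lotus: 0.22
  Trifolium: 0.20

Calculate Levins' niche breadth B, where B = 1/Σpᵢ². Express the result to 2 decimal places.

Σpᵢ² = 0.12² + 0.29² + 0.09² + 0.08² + 0.22² + 0.20² = 0.0144 + 0.0841 + 0.0081 + 0.0064 + 0.0484 + 0.0400 = 0.2014
B = 1 / 0.2014 = 4.9652

4.97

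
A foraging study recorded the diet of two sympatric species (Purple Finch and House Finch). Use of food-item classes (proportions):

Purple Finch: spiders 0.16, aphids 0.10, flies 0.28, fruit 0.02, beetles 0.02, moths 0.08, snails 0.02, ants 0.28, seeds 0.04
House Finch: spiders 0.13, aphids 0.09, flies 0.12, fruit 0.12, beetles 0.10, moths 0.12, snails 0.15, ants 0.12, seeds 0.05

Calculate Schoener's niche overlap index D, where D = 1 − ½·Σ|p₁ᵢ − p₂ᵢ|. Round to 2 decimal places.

Σ|p₁ᵢ − p₂ᵢ| = 0.03 + 0.01 + 0.16 + 0.10 + 0.08 + 0.04 + 0.13 + 0.16 + 0.01 = 0.72
D = 1 − ½ × 0.72 = 1 − 0.360 = 0.6400

0.64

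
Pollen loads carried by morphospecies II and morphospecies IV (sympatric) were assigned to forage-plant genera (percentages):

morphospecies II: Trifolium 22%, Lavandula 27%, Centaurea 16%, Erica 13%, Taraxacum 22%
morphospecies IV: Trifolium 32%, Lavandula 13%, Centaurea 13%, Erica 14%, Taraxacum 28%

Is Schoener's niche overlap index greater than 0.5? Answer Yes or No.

Convert percentages to proportions (divide by 100).
Σ|p₁ᵢ − p₂ᵢ| = 0.10 + 0.14 + 0.03 + 0.01 + 0.06 = 0.34
D = 1 − ½ × 0.34 = 1 − 0.170 = 0.8300
D = 0.8300 > 0.5 → Yes.

Yes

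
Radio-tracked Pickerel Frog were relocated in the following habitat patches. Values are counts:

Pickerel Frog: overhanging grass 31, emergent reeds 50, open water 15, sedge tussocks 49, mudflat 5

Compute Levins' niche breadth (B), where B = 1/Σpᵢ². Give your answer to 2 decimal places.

3.68

Proportions for Pickerel Frog (n=150): 31/150=0.2067, 50/150=0.3333, 15/150=0.1000, 49/150=0.3267, 5/150=0.0333
Σpᵢ² = 0.2067² + 0.3333² + 0.1000² + 0.3267² + 0.0333² = 0.042725 + 0.111089 + 0.010000 + 0.106733 + 0.001109 = 0.271656
B = 1 / 0.271656 = 3.6811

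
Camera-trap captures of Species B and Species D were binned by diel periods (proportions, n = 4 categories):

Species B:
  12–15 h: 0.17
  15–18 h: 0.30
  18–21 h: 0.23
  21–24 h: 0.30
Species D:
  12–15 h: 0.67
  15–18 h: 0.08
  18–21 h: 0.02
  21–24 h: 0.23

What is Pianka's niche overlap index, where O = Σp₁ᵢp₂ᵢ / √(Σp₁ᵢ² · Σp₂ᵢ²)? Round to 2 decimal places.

0.58

Σ p₁ᵢp₂ᵢ = 0.1139 + 0.0240 + 0.0046 + 0.0690 = 0.2115
Σp_1ᵢ² = 0.17² + 0.30² + 0.23² + 0.30² = 0.0289 + 0.0900 + 0.0529 + 0.0900 = 0.2618
Σp_2ᵢ² = 0.67² + 0.08² + 0.02² + 0.23² = 0.4489 + 0.0064 + 0.0004 + 0.0529 = 0.5086
O = 0.2115 / √(0.2618 × 0.5086) = 0.2115 / 0.36490 = 0.5796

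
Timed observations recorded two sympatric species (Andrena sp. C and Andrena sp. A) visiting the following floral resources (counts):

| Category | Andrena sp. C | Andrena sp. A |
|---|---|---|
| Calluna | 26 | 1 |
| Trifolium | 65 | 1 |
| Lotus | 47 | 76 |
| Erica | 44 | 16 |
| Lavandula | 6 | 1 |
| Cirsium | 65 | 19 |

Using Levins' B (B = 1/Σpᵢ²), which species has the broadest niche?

Andrena sp. C

Proportions for Andrena sp. C (n=253): 26/253=0.1028, 65/253=0.2569, 47/253=0.1858, 44/253=0.1739, 6/253=0.0237, 65/253=0.2569
Proportions for Andrena sp. A (n=114): 1/114=0.0088, 1/114=0.0088, 76/114=0.6667, 16/114=0.1404, 1/114=0.0088, 19/114=0.1667
Σp_Cᵢ² = 0.1028² + 0.2569² + 0.1858² + 0.1739² + 0.0237² + 0.2569² = 0.010568 + 0.065998 + 0.034522 + 0.030241 + 0.000562 + 0.065998 = 0.207889
B_C = 1 / 0.207889 = 4.8103
Σp_Aᵢ² = 0.0088² + 0.0088² + 0.6667² + 0.1404² + 0.0088² + 0.1667² = 0.000077 + 0.000077 + 0.444489 + 0.019712 + 0.000077 + 0.027789 = 0.492221
B_A = 1 / 0.492221 = 2.0316
Highest B → broadest niche (most generalist): Andrena sp. C (B = 4.81).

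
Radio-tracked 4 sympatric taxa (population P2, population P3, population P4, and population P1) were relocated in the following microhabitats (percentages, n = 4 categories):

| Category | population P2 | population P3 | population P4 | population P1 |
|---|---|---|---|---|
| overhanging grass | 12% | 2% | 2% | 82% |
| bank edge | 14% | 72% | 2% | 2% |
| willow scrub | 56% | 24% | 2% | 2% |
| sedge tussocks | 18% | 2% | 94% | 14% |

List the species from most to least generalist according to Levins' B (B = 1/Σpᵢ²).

Convert percentages to proportions (divide by 100).
Σp_P2ᵢ² = 0.12² + 0.14² + 0.56² + 0.18² = 0.0144 + 0.0196 + 0.3136 + 0.0324 = 0.3800
B_P2 = 1 / 0.3800 = 2.6316
Σp_P3ᵢ² = 0.02² + 0.72² + 0.24² + 0.02² = 0.0004 + 0.5184 + 0.0576 + 0.0004 = 0.5768
B_P3 = 1 / 0.5768 = 1.7337
Σp_P4ᵢ² = 0.02² + 0.02² + 0.02² + 0.94² = 0.0004 + 0.0004 + 0.0004 + 0.8836 = 0.8848
B_P4 = 1 / 0.8848 = 1.1302
Σp_P1ᵢ² = 0.82² + 0.02² + 0.02² + 0.14² = 0.6724 + 0.0004 + 0.0004 + 0.0196 = 0.6928
B_P1 = 1 / 0.6928 = 1.4434
Ranking by B (broadest → narrowest): population P2 (2.63) > population P3 (1.73) > population P1 (1.44) > population P4 (1.13)

population P2 > population P3 > population P1 > population P4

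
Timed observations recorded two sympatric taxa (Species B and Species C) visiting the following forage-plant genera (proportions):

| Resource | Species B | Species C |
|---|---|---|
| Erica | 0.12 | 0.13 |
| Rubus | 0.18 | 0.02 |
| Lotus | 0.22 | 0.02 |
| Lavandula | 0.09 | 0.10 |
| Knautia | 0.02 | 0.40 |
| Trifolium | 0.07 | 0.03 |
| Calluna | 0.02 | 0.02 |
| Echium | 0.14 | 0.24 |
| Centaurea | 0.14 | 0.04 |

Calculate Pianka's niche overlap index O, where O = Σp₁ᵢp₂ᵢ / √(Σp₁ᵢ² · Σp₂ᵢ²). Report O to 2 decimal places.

Σ p₁ᵢp₂ᵢ = 0.0156 + 0.0036 + 0.0044 + 0.0090 + 0.0080 + 0.0021 + 0.0004 + 0.0336 + 0.0056 = 0.0823
Σp_1ᵢ² = 0.12² + 0.18² + 0.22² + 0.09² + 0.02² + 0.07² + 0.02² + 0.14² + 0.14² = 0.0144 + 0.0324 + 0.0484 + 0.0081 + 0.0004 + 0.0049 + 0.0004 + 0.0196 + 0.0196 = 0.1482
Σp_2ᵢ² = 0.13² + 0.02² + 0.02² + 0.10² + 0.40² + 0.03² + 0.02² + 0.24² + 0.04² = 0.0169 + 0.0004 + 0.0004 + 0.0100 + 0.1600 + 0.0009 + 0.0004 + 0.0576 + 0.0016 = 0.2482
O = 0.0823 / √(0.1482 × 0.2482) = 0.0823 / 0.19179 = 0.4291

0.43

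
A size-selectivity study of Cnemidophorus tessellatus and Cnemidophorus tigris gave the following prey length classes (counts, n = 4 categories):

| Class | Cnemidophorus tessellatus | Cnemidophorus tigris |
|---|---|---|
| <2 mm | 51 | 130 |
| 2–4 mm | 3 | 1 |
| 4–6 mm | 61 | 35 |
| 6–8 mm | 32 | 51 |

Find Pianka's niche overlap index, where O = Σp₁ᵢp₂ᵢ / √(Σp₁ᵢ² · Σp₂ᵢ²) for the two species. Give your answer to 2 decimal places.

Proportions for Cnemidophorus tessellatus (n=147): 51/147=0.3469, 3/147=0.0204, 61/147=0.4150, 32/147=0.2177
Proportions for Cnemidophorus tigris (n=217): 130/217=0.5991, 1/217=0.0046, 35/217=0.1613, 51/217=0.2350
Σ p₁ᵢp₂ᵢ = 0.207828 + 0.000094 + 0.066940 + 0.051160 = 0.326022
Σp_1ᵢ² = 0.3469² + 0.0204² + 0.4150² + 0.2177² = 0.120340 + 0.000416 + 0.172225 + 0.047393 = 0.340374
Σp_2ᵢ² = 0.5991² + 0.0046² + 0.1613² + 0.2350² = 0.358921 + 0.000021 + 0.026018 + 0.055225 = 0.440185
O = 0.326022 / √(0.340374 × 0.440185) = 0.326022 / 0.3870756 = 0.8423

0.84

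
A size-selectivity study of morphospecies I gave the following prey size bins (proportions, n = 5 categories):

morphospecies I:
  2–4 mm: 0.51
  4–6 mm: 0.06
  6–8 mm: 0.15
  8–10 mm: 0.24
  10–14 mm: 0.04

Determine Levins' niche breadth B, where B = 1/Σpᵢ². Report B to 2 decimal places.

Σpᵢ² = 0.51² + 0.06² + 0.15² + 0.24² + 0.04² = 0.2601 + 0.0036 + 0.0225 + 0.0576 + 0.0016 = 0.3454
B = 1 / 0.3454 = 2.8952

2.90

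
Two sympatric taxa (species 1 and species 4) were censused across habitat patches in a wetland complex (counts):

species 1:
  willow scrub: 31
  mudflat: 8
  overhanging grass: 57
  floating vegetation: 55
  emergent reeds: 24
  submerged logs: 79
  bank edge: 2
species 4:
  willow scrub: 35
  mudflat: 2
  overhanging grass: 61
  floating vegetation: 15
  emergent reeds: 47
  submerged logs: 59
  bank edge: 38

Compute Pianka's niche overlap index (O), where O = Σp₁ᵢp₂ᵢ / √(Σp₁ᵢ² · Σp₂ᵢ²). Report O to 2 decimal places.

0.85

Proportions for species 1 (n=256): 31/256=0.1211, 8/256=0.0313, 57/256=0.2227, 55/256=0.2148, 24/256=0.0938, 79/256=0.3086, 2/256=0.0078
Proportions for species 4 (n=257): 35/257=0.1362, 2/257=0.0078, 61/257=0.2374, 15/257=0.0584, 47/257=0.1829, 59/257=0.2296, 38/257=0.1479
Σ p₁ᵢp₂ᵢ = 0.016494 + 0.000244 + 0.052869 + 0.012544 + 0.017156 + 0.070855 + 0.001154 = 0.171316
Σp_1ᵢ² = 0.1211² + 0.0313² + 0.2227² + 0.2148² + 0.0938² + 0.3086² + 0.0078² = 0.014665 + 0.000980 + 0.049595 + 0.046139 + 0.008798 + 0.095234 + 0.000061 = 0.215472
Σp_2ᵢ² = 0.1362² + 0.0078² + 0.2374² + 0.0584² + 0.1829² + 0.2296² + 0.1479² = 0.018550 + 0.000061 + 0.056359 + 0.003411 + 0.033452 + 0.052716 + 0.021874 = 0.186423
O = 0.171316 / √(0.215472 × 0.186423) = 0.171316 / 0.2004219 = 0.8548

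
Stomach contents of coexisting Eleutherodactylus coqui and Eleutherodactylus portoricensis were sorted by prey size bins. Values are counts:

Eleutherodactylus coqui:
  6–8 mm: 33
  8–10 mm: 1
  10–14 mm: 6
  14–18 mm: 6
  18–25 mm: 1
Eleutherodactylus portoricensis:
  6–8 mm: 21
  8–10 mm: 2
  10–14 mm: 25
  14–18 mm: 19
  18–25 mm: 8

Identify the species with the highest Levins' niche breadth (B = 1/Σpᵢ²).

Eleutherodactylus portoricensis

Proportions for Eleutherodactylus coqui (n=47): 33/47=0.7021, 1/47=0.0213, 6/47=0.1277, 6/47=0.1277, 1/47=0.0213
Proportions for Eleutherodactylus portoricensis (n=75): 21/75=0.2800, 2/75=0.0267, 25/75=0.3333, 19/75=0.2533, 8/75=0.1067
Σp_coquᵢ² = 0.7021² + 0.0213² + 0.1277² + 0.1277² + 0.0213² = 0.492944 + 0.000454 + 0.016307 + 0.016307 + 0.000454 = 0.526466
B_coqu = 1 / 0.526466 = 1.8995
Σp_portᵢ² = 0.2800² + 0.0267² + 0.3333² + 0.2533² + 0.1067² = 0.078400 + 0.000713 + 0.111089 + 0.064161 + 0.011385 = 0.265748
B_port = 1 / 0.265748 = 3.7630
Highest B → broadest niche (most generalist): Eleutherodactylus portoricensis (B = 3.76).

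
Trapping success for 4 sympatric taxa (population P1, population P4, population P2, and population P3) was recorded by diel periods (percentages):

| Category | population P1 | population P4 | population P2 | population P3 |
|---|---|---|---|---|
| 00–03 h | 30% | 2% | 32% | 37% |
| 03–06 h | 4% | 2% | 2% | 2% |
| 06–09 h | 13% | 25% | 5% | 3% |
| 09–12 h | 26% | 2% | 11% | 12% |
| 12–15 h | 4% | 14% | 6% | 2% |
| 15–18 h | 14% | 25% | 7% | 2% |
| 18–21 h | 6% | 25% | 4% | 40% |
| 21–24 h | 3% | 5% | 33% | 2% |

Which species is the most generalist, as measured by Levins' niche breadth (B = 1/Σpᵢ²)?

population P1

Convert percentages to proportions (divide by 100).
Σp_P1ᵢ² = 0.30² + 0.04² + 0.13² + 0.26² + 0.04² + 0.14² + 0.06² + 0.03² = 0.0900 + 0.0016 + 0.0169 + 0.0676 + 0.0016 + 0.0196 + 0.0036 + 0.0009 = 0.2018
B_P1 = 1 / 0.2018 = 4.9554
Σp_P4ᵢ² = 0.02² + 0.02² + 0.25² + 0.02² + 0.14² + 0.25² + 0.25² + 0.05² = 0.0004 + 0.0004 + 0.0625 + 0.0004 + 0.0196 + 0.0625 + 0.0625 + 0.0025 = 0.2108
B_P4 = 1 / 0.2108 = 4.7438
Σp_P2ᵢ² = 0.32² + 0.02² + 0.05² + 0.11² + 0.06² + 0.07² + 0.04² + 0.33² = 0.1024 + 0.0004 + 0.0025 + 0.0121 + 0.0036 + 0.0049 + 0.0016 + 0.1089 = 0.2364
B_P2 = 1 / 0.2364 = 4.2301
Σp_P3ᵢ² = 0.37² + 0.02² + 0.03² + 0.12² + 0.02² + 0.02² + 0.40² + 0.02² = 0.1369 + 0.0004 + 0.0009 + 0.0144 + 0.0004 + 0.0004 + 0.1600 + 0.0004 = 0.3138
B_P3 = 1 / 0.3138 = 3.1867
Highest B → broadest niche (most generalist): population P1 (B = 4.96).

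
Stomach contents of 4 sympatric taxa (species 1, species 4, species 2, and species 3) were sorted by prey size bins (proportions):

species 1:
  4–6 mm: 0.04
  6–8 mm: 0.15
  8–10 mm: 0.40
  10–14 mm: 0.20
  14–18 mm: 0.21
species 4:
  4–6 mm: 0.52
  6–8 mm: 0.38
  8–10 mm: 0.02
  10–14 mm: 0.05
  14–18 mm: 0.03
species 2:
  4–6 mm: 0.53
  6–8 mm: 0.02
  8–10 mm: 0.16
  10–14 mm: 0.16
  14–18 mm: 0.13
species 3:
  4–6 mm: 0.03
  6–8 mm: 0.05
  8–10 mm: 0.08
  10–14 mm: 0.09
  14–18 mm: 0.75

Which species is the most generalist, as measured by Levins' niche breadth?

species 1

Σp_1ᵢ² = 0.04² + 0.15² + 0.40² + 0.20² + 0.21² = 0.0016 + 0.0225 + 0.1600 + 0.0400 + 0.0441 = 0.2682
B_1 = 1 / 0.2682 = 3.7286
Σp_4ᵢ² = 0.52² + 0.38² + 0.02² + 0.05² + 0.03² = 0.2704 + 0.1444 + 0.0004 + 0.0025 + 0.0009 = 0.4186
B_4 = 1 / 0.4186 = 2.3889
Σp_2ᵢ² = 0.53² + 0.02² + 0.16² + 0.16² + 0.13² = 0.2809 + 0.0004 + 0.0256 + 0.0256 + 0.0169 = 0.3494
B_2 = 1 / 0.3494 = 2.8620
Σp_3ᵢ² = 0.03² + 0.05² + 0.08² + 0.09² + 0.75² = 0.0009 + 0.0025 + 0.0064 + 0.0081 + 0.5625 = 0.5804
B_3 = 1 / 0.5804 = 1.7229
Highest B → broadest niche (most generalist): species 1 (B = 3.73).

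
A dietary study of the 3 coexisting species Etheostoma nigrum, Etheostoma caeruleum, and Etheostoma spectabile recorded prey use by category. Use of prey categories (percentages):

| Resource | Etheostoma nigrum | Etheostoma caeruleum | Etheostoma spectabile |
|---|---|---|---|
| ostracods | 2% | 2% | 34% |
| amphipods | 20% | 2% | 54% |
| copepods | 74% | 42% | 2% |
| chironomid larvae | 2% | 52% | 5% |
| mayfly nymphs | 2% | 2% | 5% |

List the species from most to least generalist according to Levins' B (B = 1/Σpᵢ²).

Etheostoma spectabile > Etheostoma caeruleum > Etheostoma nigrum

Convert percentages to proportions (divide by 100).
Σp_nigrᵢ² = 0.02² + 0.20² + 0.74² + 0.02² + 0.02² = 0.0004 + 0.0400 + 0.5476 + 0.0004 + 0.0004 = 0.5888
B_nigr = 1 / 0.5888 = 1.6984
Σp_caerᵢ² = 0.02² + 0.02² + 0.42² + 0.52² + 0.02² = 0.0004 + 0.0004 + 0.1764 + 0.2704 + 0.0004 = 0.4480
B_caer = 1 / 0.4480 = 2.2321
Σp_specᵢ² = 0.34² + 0.54² + 0.02² + 0.05² + 0.05² = 0.1156 + 0.2916 + 0.0004 + 0.0025 + 0.0025 = 0.4126
B_spec = 1 / 0.4126 = 2.4237
Ranking by B (broadest → narrowest): Etheostoma spectabile (2.42) > Etheostoma caeruleum (2.23) > Etheostoma nigrum (1.70)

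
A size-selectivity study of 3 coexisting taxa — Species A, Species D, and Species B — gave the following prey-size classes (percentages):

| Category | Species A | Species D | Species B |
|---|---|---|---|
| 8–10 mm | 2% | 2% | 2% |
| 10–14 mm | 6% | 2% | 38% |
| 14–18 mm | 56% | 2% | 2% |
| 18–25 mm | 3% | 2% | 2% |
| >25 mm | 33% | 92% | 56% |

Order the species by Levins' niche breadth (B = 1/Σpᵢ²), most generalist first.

Convert percentages to proportions (divide by 100).
Σp_Aᵢ² = 0.02² + 0.06² + 0.56² + 0.03² + 0.33² = 0.0004 + 0.0036 + 0.3136 + 0.0009 + 0.1089 = 0.4274
B_A = 1 / 0.4274 = 2.3397
Σp_Dᵢ² = 0.02² + 0.02² + 0.02² + 0.02² + 0.92² = 0.0004 + 0.0004 + 0.0004 + 0.0004 + 0.8464 = 0.8480
B_D = 1 / 0.8480 = 1.1792
Σp_Bᵢ² = 0.02² + 0.38² + 0.02² + 0.02² + 0.56² = 0.0004 + 0.1444 + 0.0004 + 0.0004 + 0.3136 = 0.4592
B_B = 1 / 0.4592 = 2.1777
Ranking by B (broadest → narrowest): Species A (2.34) > Species B (2.18) > Species D (1.18)

Species A > Species B > Species D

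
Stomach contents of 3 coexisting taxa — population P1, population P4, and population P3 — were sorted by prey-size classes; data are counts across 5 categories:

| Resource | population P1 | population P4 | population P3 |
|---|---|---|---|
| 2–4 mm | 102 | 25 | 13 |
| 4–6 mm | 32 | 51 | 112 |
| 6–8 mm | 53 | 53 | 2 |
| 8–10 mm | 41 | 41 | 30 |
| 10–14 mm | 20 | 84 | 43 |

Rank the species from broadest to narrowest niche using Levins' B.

population P4 > population P1 > population P3

Proportions for population P1 (n=248): 102/248=0.4113, 32/248=0.1290, 53/248=0.2137, 41/248=0.1653, 20/248=0.0806
Proportions for population P4 (n=254): 25/254=0.0984, 51/254=0.2008, 53/254=0.2087, 41/254=0.1614, 84/254=0.3307
Proportions for population P3 (n=200): 13/200=0.0650, 112/200=0.5600, 2/200=0.0100, 30/200=0.1500, 43/200=0.2150
Σp_P1ᵢ² = 0.4113² + 0.1290² + 0.2137² + 0.1653² + 0.0806² = 0.169168 + 0.016641 + 0.045668 + 0.027324 + 0.006496 = 0.265297
B_P1 = 1 / 0.265297 = 3.7694
Σp_P4ᵢ² = 0.0984² + 0.2008² + 0.2087² + 0.1614² + 0.3307² = 0.009683 + 0.040321 + 0.043556 + 0.026050 + 0.109362 = 0.228972
B_P4 = 1 / 0.228972 = 4.3673
Σp_P3ᵢ² = 0.0650² + 0.5600² + 0.0100² + 0.1500² + 0.2150² = 0.004225 + 0.313600 + 0.000100 + 0.022500 + 0.046225 = 0.386650
B_P3 = 1 / 0.386650 = 2.5863
Ranking by B (broadest → narrowest): population P4 (4.37) > population P1 (3.77) > population P3 (2.59)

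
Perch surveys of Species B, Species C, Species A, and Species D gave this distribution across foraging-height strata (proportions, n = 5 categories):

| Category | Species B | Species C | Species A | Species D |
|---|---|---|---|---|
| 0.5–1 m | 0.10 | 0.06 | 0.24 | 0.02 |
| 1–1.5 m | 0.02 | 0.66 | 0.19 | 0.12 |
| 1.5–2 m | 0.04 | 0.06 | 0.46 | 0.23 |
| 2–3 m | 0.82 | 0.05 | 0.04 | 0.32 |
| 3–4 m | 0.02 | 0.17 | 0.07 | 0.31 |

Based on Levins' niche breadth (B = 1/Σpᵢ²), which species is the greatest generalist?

Species D

Σp_Bᵢ² = 0.10² + 0.02² + 0.04² + 0.82² + 0.02² = 0.0100 + 0.0004 + 0.0016 + 0.6724 + 0.0004 = 0.6848
B_B = 1 / 0.6848 = 1.4603
Σp_Cᵢ² = 0.06² + 0.66² + 0.06² + 0.05² + 0.17² = 0.0036 + 0.4356 + 0.0036 + 0.0025 + 0.0289 = 0.4742
B_C = 1 / 0.4742 = 2.1088
Σp_Aᵢ² = 0.24² + 0.19² + 0.46² + 0.04² + 0.07² = 0.0576 + 0.0361 + 0.2116 + 0.0016 + 0.0049 = 0.3118
B_A = 1 / 0.3118 = 3.2072
Σp_Dᵢ² = 0.02² + 0.12² + 0.23² + 0.32² + 0.31² = 0.0004 + 0.0144 + 0.0529 + 0.1024 + 0.0961 = 0.2662
B_D = 1 / 0.2662 = 3.7566
Highest B → broadest niche (most generalist): Species D (B = 3.76).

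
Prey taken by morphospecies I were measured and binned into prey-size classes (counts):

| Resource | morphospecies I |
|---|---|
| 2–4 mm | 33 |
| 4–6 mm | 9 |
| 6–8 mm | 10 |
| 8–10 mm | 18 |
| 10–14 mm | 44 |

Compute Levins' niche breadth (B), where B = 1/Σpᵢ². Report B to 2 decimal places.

3.68

Proportions for morphospecies I (n=114): 33/114=0.2895, 9/114=0.0789, 10/114=0.0877, 18/114=0.1579, 44/114=0.3860
Σpᵢ² = 0.2895² + 0.0789² + 0.0877² + 0.1579² + 0.3860² = 0.083810 + 0.006225 + 0.007691 + 0.024932 + 0.148996 = 0.271654
B = 1 / 0.271654 = 3.6812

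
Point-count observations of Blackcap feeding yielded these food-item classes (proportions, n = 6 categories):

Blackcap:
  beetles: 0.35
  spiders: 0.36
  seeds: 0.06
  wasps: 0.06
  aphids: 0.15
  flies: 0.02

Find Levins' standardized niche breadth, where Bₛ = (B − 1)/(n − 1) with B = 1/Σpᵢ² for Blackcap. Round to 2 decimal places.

0.51

Σpᵢ² = 0.35² + 0.36² + 0.06² + 0.06² + 0.15² + 0.02² = 0.1225 + 0.1296 + 0.0036 + 0.0036 + 0.0225 + 0.0004 = 0.2822
B = 1 / 0.2822 = 3.5436
Bₛ = (B − 1)/(n − 1) = (3.5436 − 1)/(6 − 1) = 2.5436/5 = 0.5087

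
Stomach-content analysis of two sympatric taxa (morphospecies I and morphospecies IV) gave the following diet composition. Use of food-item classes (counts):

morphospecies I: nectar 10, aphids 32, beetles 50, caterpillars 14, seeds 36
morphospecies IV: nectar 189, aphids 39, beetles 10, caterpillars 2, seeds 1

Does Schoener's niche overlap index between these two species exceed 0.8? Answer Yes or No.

No

Proportions for morphospecies I (n=142): 10/142=0.0704, 32/142=0.2254, 50/142=0.3521, 14/142=0.0986, 36/142=0.2535
Proportions for morphospecies IV (n=241): 189/241=0.7842, 39/241=0.1618, 10/241=0.0415, 2/241=0.0083, 1/241=0.0041
Σ|p₁ᵢ − p₂ᵢ| = 0.7138 + 0.0636 + 0.3106 + 0.0903 + 0.2494 = 1.4277
D = 1 − ½ × 1.4277 = 1 − 0.71385 = 0.28615
D = 0.28615 < 0.8 → No.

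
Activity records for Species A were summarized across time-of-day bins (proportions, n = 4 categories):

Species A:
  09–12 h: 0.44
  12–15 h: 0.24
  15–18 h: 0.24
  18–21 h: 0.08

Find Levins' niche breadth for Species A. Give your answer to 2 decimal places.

3.17

Σpᵢ² = 0.44² + 0.24² + 0.24² + 0.08² = 0.1936 + 0.0576 + 0.0576 + 0.0064 = 0.3152
B = 1 / 0.3152 = 3.1726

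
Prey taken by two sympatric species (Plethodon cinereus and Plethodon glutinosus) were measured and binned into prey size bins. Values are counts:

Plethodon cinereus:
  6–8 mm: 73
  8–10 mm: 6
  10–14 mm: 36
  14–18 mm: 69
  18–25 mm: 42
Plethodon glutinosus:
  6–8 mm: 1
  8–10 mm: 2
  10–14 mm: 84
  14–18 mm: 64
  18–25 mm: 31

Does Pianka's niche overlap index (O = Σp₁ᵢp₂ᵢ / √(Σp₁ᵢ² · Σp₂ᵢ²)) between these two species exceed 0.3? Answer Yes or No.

Proportions for Plethodon cinereus (n=226): 73/226=0.3230, 6/226=0.0265, 36/226=0.1593, 69/226=0.3053, 42/226=0.1858
Proportions for Plethodon glutinosus (n=182): 1/182=0.0055, 2/182=0.0110, 84/182=0.4615, 64/182=0.3516, 31/182=0.1703
Σ p₁ᵢp₂ᵢ = 0.001777 + 0.000292 + 0.073517 + 0.107343 + 0.031642 = 0.214571
Σp_1ᵢ² = 0.3230² + 0.0265² + 0.1593² + 0.3053² + 0.1858² = 0.104329 + 0.000702 + 0.025376 + 0.093208 + 0.034522 = 0.258137
Σp_2ᵢ² = 0.0055² + 0.0110² + 0.4615² + 0.3516² + 0.1703² = 0.000030 + 0.000121 + 0.212982 + 0.123623 + 0.029002 = 0.365758
O = 0.214571 / √(0.258137 × 0.365758) = 0.214571 / 0.3072713 = 0.6983
O = 0.6983 > 0.3 → Yes.

Yes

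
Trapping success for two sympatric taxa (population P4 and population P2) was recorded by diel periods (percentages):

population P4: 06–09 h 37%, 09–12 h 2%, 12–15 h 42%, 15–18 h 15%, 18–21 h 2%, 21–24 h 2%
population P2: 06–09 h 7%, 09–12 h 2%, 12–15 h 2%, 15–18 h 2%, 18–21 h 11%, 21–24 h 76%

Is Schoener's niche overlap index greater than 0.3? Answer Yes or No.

Convert percentages to proportions (divide by 100).
Σ|p₁ᵢ − p₂ᵢ| = 0.30 + 0.00 + 0.40 + 0.13 + 0.09 + 0.74 = 1.66
D = 1 − ½ × 1.66 = 1 − 0.830 = 0.1700
D = 0.1700 < 0.3 → No.

No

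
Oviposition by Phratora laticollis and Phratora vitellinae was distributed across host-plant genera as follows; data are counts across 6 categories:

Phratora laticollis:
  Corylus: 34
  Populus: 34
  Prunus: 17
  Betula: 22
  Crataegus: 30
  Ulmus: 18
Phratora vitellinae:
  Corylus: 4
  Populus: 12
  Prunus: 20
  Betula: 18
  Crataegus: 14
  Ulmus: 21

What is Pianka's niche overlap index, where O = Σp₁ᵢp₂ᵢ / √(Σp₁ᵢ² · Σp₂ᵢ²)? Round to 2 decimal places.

Proportions for Phratora laticollis (n=155): 34/155=0.2194, 34/155=0.2194, 17/155=0.1097, 22/155=0.1419, 30/155=0.1935, 18/155=0.1161
Proportions for Phratora vitellinae (n=89): 4/89=0.0449, 12/89=0.1348, 20/89=0.2247, 18/89=0.2022, 14/89=0.1573, 21/89=0.2360
Σ p₁ᵢp₂ᵢ = 0.009851 + 0.029575 + 0.024650 + 0.028692 + 0.030438 + 0.027400 = 0.150606
Σp_1ᵢ² = 0.2194² + 0.2194² + 0.1097² + 0.1419² + 0.1935² + 0.1161² = 0.048136 + 0.048136 + 0.012034 + 0.020136 + 0.037442 + 0.013479 = 0.179363
Σp_2ᵢ² = 0.0449² + 0.1348² + 0.2247² + 0.2022² + 0.1573² + 0.2360² = 0.002016 + 0.018171 + 0.050490 + 0.040885 + 0.024743 + 0.055696 = 0.192001
O = 0.150606 / √(0.179363 × 0.192001) = 0.150606 / 0.1855744 = 0.8116

0.81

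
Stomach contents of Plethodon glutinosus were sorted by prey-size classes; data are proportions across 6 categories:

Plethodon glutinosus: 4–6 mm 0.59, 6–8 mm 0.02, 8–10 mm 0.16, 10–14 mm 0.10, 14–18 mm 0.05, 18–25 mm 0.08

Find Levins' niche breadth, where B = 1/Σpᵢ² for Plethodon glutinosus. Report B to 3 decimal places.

Σpᵢ² = 0.59² + 0.02² + 0.16² + 0.10² + 0.05² + 0.08² = 0.3481 + 0.0004 + 0.0256 + 0.0100 + 0.0025 + 0.0064 = 0.3930
B = 1 / 0.3930 = 2.54453

2.545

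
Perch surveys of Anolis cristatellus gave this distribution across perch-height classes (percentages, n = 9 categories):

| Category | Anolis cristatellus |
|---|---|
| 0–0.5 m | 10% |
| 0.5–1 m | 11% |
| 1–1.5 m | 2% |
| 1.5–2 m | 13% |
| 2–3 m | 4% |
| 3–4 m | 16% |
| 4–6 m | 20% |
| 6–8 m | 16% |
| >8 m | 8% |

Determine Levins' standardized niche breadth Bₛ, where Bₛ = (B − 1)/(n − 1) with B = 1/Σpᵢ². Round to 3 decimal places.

0.777

Convert percentages to proportions (divide by 100).
Σpᵢ² = 0.10² + 0.11² + 0.02² + 0.13² + 0.04² + 0.16² + 0.20² + 0.16² + 0.08² = 0.0100 + 0.0121 + 0.0004 + 0.0169 + 0.0016 + 0.0256 + 0.0400 + 0.0256 + 0.0064 = 0.1386
B = 1 / 0.1386 = 7.21501
Bₛ = (B − 1)/(n − 1) = (7.21501 − 1)/(9 − 1) = 6.21501/8 = 0.77688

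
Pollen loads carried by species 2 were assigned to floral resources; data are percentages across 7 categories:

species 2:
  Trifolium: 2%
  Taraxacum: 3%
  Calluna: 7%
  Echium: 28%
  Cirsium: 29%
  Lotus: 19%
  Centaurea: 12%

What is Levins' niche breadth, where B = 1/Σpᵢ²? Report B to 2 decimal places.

Convert percentages to proportions (divide by 100).
Σpᵢ² = 0.02² + 0.03² + 0.07² + 0.28² + 0.29² + 0.19² + 0.12² = 0.0004 + 0.0009 + 0.0049 + 0.0784 + 0.0841 + 0.0361 + 0.0144 = 0.2192
B = 1 / 0.2192 = 4.5620

4.56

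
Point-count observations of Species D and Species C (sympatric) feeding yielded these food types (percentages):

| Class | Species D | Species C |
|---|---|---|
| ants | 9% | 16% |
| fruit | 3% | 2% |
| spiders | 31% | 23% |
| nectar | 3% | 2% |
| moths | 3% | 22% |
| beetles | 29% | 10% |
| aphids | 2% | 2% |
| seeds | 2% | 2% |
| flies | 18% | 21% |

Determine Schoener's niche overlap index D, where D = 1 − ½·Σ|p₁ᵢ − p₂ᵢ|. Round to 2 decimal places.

Convert percentages to proportions (divide by 100).
Σ|p₁ᵢ − p₂ᵢ| = 0.07 + 0.01 + 0.08 + 0.01 + 0.19 + 0.19 + 0.00 + 0.00 + 0.03 = 0.58
D = 1 − ½ × 0.58 = 1 − 0.290 = 0.7100

0.71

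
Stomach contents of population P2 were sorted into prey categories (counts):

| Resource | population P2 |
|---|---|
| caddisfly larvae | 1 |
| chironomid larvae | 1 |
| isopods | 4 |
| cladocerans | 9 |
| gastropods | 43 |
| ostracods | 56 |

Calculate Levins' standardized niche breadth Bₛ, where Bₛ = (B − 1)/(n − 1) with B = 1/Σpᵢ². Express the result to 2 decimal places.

Proportions for population P2 (n=114): 1/114=0.0088, 1/114=0.0088, 4/114=0.0351, 9/114=0.0789, 43/114=0.3772, 56/114=0.4912
Σpᵢ² = 0.0088² + 0.0088² + 0.0351² + 0.0789² + 0.3772² + 0.4912² = 0.000077 + 0.000077 + 0.001232 + 0.006225 + 0.142280 + 0.241277 = 0.391168
B = 1 / 0.391168 = 2.5564
Bₛ = (B − 1)/(n − 1) = (2.5564 − 1)/(6 − 1) = 1.5564/5 = 0.3113

0.31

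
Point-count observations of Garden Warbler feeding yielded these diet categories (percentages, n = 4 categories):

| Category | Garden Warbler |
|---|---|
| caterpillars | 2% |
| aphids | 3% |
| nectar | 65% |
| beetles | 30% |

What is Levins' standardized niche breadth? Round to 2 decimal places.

Convert percentages to proportions (divide by 100).
Σpᵢ² = 0.02² + 0.03² + 0.65² + 0.30² = 0.0004 + 0.0009 + 0.4225 + 0.0900 = 0.5138
B = 1 / 0.5138 = 1.9463
Bₛ = (B − 1)/(n − 1) = (1.9463 − 1)/(4 − 1) = 0.9463/3 = 0.3154

0.32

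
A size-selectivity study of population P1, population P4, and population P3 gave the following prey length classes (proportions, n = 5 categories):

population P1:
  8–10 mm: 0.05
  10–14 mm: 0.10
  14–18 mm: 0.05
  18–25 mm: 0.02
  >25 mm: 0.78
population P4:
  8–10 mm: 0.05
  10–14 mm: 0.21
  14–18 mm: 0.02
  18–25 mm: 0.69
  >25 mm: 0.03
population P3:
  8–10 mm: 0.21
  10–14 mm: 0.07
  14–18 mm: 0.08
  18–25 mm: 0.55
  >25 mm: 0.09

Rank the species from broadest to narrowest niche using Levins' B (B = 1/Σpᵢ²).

Σp_P1ᵢ² = 0.05² + 0.10² + 0.05² + 0.02² + 0.78² = 0.0025 + 0.0100 + 0.0025 + 0.0004 + 0.6084 = 0.6238
B_P1 = 1 / 0.6238 = 1.6031
Σp_P4ᵢ² = 0.05² + 0.21² + 0.02² + 0.69² + 0.03² = 0.0025 + 0.0441 + 0.0004 + 0.4761 + 0.0009 = 0.5240
B_P4 = 1 / 0.5240 = 1.9084
Σp_P3ᵢ² = 0.21² + 0.07² + 0.08² + 0.55² + 0.09² = 0.0441 + 0.0049 + 0.0064 + 0.3025 + 0.0081 = 0.3660
B_P3 = 1 / 0.3660 = 2.7322
Ranking by B (broadest → narrowest): population P3 (2.73) > population P4 (1.91) > population P1 (1.60)

population P3 > population P4 > population P1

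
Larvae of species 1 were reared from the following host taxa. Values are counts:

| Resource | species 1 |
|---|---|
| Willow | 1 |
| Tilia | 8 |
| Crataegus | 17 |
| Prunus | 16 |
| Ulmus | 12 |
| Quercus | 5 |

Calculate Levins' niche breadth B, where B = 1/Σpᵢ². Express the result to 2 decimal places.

4.47

Proportions for species 1 (n=59): 1/59=0.0169, 8/59=0.1356, 17/59=0.2881, 16/59=0.2712, 12/59=0.2034, 5/59=0.0847
Σpᵢ² = 0.0169² + 0.1356² + 0.2881² + 0.2712² + 0.2034² + 0.0847² = 0.000286 + 0.018387 + 0.083002 + 0.073549 + 0.041372 + 0.007174 = 0.223770
B = 1 / 0.223770 = 4.4689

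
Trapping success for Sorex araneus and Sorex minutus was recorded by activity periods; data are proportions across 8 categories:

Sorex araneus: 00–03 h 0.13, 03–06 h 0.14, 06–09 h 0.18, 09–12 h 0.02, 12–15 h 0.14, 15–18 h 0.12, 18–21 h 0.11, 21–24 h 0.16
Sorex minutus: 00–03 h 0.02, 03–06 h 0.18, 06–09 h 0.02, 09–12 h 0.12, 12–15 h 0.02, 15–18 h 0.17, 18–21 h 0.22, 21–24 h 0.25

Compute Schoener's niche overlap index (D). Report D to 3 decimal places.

Σ|p₁ᵢ − p₂ᵢ| = 0.11 + 0.04 + 0.16 + 0.10 + 0.12 + 0.05 + 0.11 + 0.09 = 0.78
D = 1 − ½ × 0.78 = 1 − 0.390 = 0.61000

0.610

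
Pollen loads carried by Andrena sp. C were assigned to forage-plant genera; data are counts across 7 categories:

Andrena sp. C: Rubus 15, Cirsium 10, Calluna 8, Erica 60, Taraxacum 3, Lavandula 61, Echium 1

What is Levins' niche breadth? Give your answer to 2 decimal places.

Proportions for Andrena sp. C (n=158): 15/158=0.0949, 10/158=0.0633, 8/158=0.0506, 60/158=0.3797, 3/158=0.0190, 61/158=0.3861, 1/158=0.0063
Σpᵢ² = 0.0949² + 0.0633² + 0.0506² + 0.3797² + 0.0190² + 0.3861² + 0.0063² = 0.009006 + 0.004007 + 0.002560 + 0.144172 + 0.000361 + 0.149073 + 0.000040 = 0.309219
B = 1 / 0.309219 = 3.2340

3.23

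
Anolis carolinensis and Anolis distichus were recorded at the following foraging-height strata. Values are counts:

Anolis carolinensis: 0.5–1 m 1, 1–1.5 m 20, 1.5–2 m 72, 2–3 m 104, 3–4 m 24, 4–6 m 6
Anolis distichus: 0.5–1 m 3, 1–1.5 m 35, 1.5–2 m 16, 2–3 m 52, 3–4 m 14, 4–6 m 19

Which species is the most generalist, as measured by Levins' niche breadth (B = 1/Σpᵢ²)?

Anolis distichus

Proportions for Anolis carolinensis (n=227): 1/227=0.0044, 20/227=0.0881, 72/227=0.3172, 104/227=0.4581, 24/227=0.1057, 6/227=0.0264
Proportions for Anolis distichus (n=139): 3/139=0.0216, 35/139=0.2518, 16/139=0.1151, 52/139=0.3741, 14/139=0.1007, 19/139=0.1367
Σp_caroᵢ² = 0.0044² + 0.0881² + 0.3172² + 0.4581² + 0.1057² + 0.0264² = 0.000019 + 0.007762 + 0.100616 + 0.209856 + 0.011172 + 0.000697 = 0.330122
B_caro = 1 / 0.330122 = 3.0292
Σp_distᵢ² = 0.0216² + 0.2518² + 0.1151² + 0.3741² + 0.1007² + 0.1367² = 0.000467 + 0.063403 + 0.013248 + 0.139951 + 0.010140 + 0.018687 = 0.245896
B_dist = 1 / 0.245896 = 4.0668
Highest B → broadest niche (most generalist): Anolis distichus (B = 4.07).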